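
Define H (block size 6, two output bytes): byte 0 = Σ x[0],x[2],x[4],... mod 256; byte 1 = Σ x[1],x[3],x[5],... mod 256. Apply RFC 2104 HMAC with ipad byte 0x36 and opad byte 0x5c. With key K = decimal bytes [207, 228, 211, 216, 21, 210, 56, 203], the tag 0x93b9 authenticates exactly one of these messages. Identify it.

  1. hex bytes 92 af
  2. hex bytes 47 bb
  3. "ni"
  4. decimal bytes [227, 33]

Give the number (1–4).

4

Key decimal bytes [207, 228, 211, 216, 21, 210, 56, 203] = cf e4 d3 d8 15 d2 38 cb is 8 bytes > B = 6, so hash it first: H(key) = ef 59, then zero-pad to 6 bytes: K' = ef 59 00 00 00 00.
K' ⊕ ipad = d9 6f 36 36 36 36; K' ⊕ opad = b3 05 5c 5c 5c 5c.
m1: inner = H(d9 6f 36 36 36 36 92 af) = d7 8a; tag = H(b3 05 5c 5c 5c 5c d7 8a) = 4247
m2: inner = H(d9 6f 36 36 36 36 47 bb) = 8c 96; tag = H(b3 05 5c 5c 5c 5c 8c 96) = f753
m3: inner = H(d9 6f 36 36 36 36 6e 69) = b3 44; tag = H(b3 05 5c 5c 5c 5c b3 44) = 1e01
m4: inner = H(d9 6f 36 36 36 36 e3 21) = 28 fc; tag = H(b3 05 5c 5c 5c 5c 28 fc) = 93b9 ← matches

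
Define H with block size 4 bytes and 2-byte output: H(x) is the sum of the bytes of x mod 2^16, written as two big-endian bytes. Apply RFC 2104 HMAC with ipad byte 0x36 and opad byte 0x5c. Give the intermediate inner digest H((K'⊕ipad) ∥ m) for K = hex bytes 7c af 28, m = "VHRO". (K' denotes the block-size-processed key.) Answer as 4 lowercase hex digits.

0276

Key hex bytes 7c af 28 is 3 bytes ≤ B = 4; zero-pad to 4 bytes: K' = 7c af 28 00.
K' ⊕ ipad = 4a 99 1e 36.
Inner input = 4a 99 1e 36 ∥ 56 48 52 4f.
Inner hash: sum = 74+153+30+54+86+72+82+79 = 630 → 02 76.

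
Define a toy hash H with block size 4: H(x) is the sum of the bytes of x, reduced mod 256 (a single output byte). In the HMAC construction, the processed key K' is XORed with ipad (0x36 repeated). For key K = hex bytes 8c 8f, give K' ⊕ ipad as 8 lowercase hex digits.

Key hex bytes 8c 8f is 2 bytes ≤ B = 4; zero-pad to 4 bytes: K' = 8c 8f 00 00.
XOR each byte with 0x36: 8c⊕36=ba, 8f⊕36=b9, 00⊕36=36, 00⊕36=36.

bab93636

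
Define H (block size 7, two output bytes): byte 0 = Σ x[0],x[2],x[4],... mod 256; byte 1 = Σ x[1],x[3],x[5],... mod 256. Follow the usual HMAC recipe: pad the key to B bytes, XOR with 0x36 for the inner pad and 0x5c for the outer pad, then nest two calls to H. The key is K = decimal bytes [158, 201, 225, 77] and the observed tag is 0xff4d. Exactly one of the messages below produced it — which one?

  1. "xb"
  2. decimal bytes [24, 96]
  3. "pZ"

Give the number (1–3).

Key decimal bytes [158, 201, 225, 77] = 9e c9 e1 4d is 4 bytes ≤ B = 7; zero-pad to 7 bytes: K' = 9e c9 e1 4d 00 00 00.
K' ⊕ ipad = a8 ff d7 7b 36 36 36; K' ⊕ opad = c2 95 bd 11 5c 5c 5c.
m1: inner = H(a8 ff d7 7b 36 36 36 78 62) = 4d 28; tag = H(c2 95 bd 11 5c 5c 5c 4d 28) = 5f4f
m2: inner = H(a8 ff d7 7b 36 36 36 18 60) = 4b c8; tag = H(c2 95 bd 11 5c 5c 5c 4b c8) = ff4d ← matches
m3: inner = H(a8 ff d7 7b 36 36 36 70 5a) = 45 20; tag = H(c2 95 bd 11 5c 5c 5c 45 20) = 5747

2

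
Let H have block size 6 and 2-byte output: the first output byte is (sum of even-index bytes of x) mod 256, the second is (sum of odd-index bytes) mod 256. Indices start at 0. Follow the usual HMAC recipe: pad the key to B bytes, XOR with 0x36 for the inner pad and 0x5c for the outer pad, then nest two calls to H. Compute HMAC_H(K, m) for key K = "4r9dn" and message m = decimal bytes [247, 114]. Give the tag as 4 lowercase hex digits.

5f00

Key "4r9dn" = 34 72 39 64 6e is 5 bytes ≤ B = 6; zero-pad to 6 bytes: K' = 34 72 39 64 6e 00.
K' ⊕ ipad = 02 44 0f 52 58 36.  K' ⊕ opad = 68 2e 65 38 32 5c.
Inner input = (K'⊕ipad) ∥ m = 02 44 0f 52 58 36 ∥ f7 72.
Inner hash: even-index sum = 352 mod 256 = 96; odd-index sum = 318 mod 256 = 62 → 60 3e.
Outer input = (K'⊕opad) ∥ inner = 68 2e 65 38 32 5c ∥ 60 3e.
Outer hash (tag): even-index sum = 351 mod 256 = 95; odd-index sum = 256 mod 256 = 0 → 5f 00.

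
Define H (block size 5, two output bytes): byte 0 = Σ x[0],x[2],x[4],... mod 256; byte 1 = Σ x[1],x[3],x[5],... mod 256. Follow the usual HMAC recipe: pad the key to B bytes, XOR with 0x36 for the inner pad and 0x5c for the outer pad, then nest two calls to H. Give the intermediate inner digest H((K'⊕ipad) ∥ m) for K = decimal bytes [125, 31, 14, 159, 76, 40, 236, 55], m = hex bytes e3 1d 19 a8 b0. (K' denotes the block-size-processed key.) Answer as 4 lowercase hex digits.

260d

Key decimal bytes [125, 31, 14, 159, 76, 40, 236, 55] = 7d 1f 0e 9f 4c 28 ec 37 is 8 bytes > B = 5, so hash it first: H(key) = c3 1d, then zero-pad to 5 bytes: K' = c3 1d 00 00 00.
K' ⊕ ipad = f5 2b 36 36 36.
Inner input = f5 2b 36 36 36 ∥ e3 1d 19 a8 b0.
Inner hash: even-index sum = 550 mod 256 = 38; odd-index sum = 525 mod 256 = 13 → 26 0d.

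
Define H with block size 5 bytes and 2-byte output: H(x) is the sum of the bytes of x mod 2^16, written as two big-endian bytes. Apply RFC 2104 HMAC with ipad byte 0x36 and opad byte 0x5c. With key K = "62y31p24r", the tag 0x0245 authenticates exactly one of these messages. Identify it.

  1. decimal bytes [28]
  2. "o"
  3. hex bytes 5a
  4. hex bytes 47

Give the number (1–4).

2

Key "62y31p24r" = 36 32 79 33 31 70 32 34 72 is 9 bytes > B = 5, so hash it first: H(key) = 02 8d, then zero-pad to 5 bytes: K' = 02 8d 00 00 00.
K' ⊕ ipad = 34 bb 36 36 36; K' ⊕ opad = 5e d1 5c 5c 5c.
m1: inner = H(34 bb 36 36 36 1c) = 01 ad; tag = H(5e d1 5c 5c 5c 01 ad) = 02f1
m2: inner = H(34 bb 36 36 36 6f) = 02 00; tag = H(5e d1 5c 5c 5c 02 00) = 0245 ← matches
m3: inner = H(34 bb 36 36 36 5a) = 01 eb; tag = H(5e d1 5c 5c 5c 01 eb) = 032f
m4: inner = H(34 bb 36 36 36 47) = 01 d8; tag = H(5e d1 5c 5c 5c 01 d8) = 031c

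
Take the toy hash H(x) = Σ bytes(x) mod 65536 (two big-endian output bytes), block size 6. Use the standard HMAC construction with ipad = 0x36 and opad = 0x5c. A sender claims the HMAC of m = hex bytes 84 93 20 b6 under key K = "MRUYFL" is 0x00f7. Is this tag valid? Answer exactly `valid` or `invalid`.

invalid

Key "MRUYFL" = 4d 52 55 59 46 4c is exactly B = 6 bytes: K' = 4d 52 55 59 46 4c.
K' ⊕ ipad = 7b 64 63 6f 70 7a; K' ⊕ opad = 11 0e 09 05 1a 10.
Inner hash: sum = 123+100+99+111+112+122+132+147+32+182 = 1160 → 04 88.
Outer hash (recomputed tag): sum = 17+14+9+5+26+16+4+136 = 227 → 00 e3.
Recomputed tag = 00e3; claimed = 00f7 → mismatch.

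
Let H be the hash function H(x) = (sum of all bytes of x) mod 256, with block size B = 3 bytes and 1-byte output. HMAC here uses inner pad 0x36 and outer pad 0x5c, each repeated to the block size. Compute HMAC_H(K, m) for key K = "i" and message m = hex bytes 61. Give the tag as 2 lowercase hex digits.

Key "i" = 69 is 1 byte ≤ B = 3; zero-pad to 3 bytes: K' = 69 00 00.
K' ⊕ ipad = 5f 36 36.  K' ⊕ opad = 35 5c 5c.
Inner input = (K'⊕ipad) ∥ m = 5f 36 36 ∥ 61.
Inner hash: sum = 95+54+54+97 = 300; mod 256 = 44 → 2c.
Outer input = (K'⊕opad) ∥ inner = 35 5c 5c ∥ 2c.
Outer hash (tag): sum = 53+92+92+44 = 281; mod 256 = 25 → 19.

19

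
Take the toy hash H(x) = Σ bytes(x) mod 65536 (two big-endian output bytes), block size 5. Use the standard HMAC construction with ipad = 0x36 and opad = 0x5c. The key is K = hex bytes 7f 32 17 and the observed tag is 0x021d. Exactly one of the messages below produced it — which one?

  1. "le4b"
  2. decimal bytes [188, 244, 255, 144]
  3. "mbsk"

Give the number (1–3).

3

Key hex bytes 7f 32 17 is 3 bytes ≤ B = 5; zero-pad to 5 bytes: K' = 7f 32 17 00 00.
K' ⊕ ipad = 49 04 21 36 36; K' ⊕ opad = 23 6e 4b 5c 5c.
m1: inner = H(49 04 21 36 36 6c 65 34 62) = 02 41; tag = H(23 6e 4b 5c 5c 02 41) = 01d7
m2: inner = H(49 04 21 36 36 bc f4 ff 90) = 04 19; tag = H(23 6e 4b 5c 5c 04 19) = 01b1
m3: inner = H(49 04 21 36 36 6d 62 73 6b) = 02 87; tag = H(23 6e 4b 5c 5c 02 87) = 021d ← matches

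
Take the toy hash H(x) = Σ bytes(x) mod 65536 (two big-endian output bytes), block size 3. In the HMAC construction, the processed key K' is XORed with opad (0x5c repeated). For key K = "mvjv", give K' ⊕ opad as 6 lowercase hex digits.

5d9f5c

Key "mvjv" = 6d 76 6a 76 is 4 bytes > B = 3, so hash it first: H(key) = 01 c3, then zero-pad to 3 bytes: K' = 01 c3 00.
XOR each byte with 0x5c: 01⊕5c=5d, c3⊕5c=9f, 00⊕5c=5c.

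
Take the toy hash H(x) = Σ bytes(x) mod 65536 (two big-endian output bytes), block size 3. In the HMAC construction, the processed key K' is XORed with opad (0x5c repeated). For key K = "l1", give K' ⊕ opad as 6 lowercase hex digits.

306d5c

Key "l1" = 6c 31 is 2 bytes ≤ B = 3; zero-pad to 3 bytes: K' = 6c 31 00.
XOR each byte with 0x5c: 6c⊕5c=30, 31⊕5c=6d, 00⊕5c=5c.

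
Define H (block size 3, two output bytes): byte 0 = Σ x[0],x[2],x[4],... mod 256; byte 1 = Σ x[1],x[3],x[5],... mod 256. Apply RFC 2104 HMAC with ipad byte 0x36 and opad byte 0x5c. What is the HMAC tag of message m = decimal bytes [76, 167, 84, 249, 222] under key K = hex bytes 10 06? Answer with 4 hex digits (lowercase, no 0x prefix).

Key hex bytes 10 06 is 2 bytes ≤ B = 3; zero-pad to 3 bytes: K' = 10 06 00.
K' ⊕ ipad = 26 30 36.  K' ⊕ opad = 4c 5a 5c.
Inner input = (K'⊕ipad) ∥ m = 26 30 36 ∥ 4c a7 54 f9 de.
Inner hash: even-index sum = 508 mod 256 = 252; odd-index sum = 430 mod 256 = 174 → fc ae.
Outer input = (K'⊕opad) ∥ inner = 4c 5a 5c ∥ fc ae.
Outer hash (tag): even-index sum = 342 mod 256 = 86; odd-index sum = 342 mod 256 = 86 → 56 56.

5656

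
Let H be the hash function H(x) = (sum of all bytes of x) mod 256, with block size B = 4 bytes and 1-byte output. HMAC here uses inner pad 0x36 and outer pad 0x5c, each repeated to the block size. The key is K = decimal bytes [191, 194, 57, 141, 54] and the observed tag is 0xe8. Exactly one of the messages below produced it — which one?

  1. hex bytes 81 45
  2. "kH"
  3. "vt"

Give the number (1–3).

1

Key decimal bytes [191, 194, 57, 141, 54] = bf c2 39 8d 36 is 5 bytes > B = 4, so hash it first: H(key) = 7d, then zero-pad to 4 bytes: K' = 7d 00 00 00.
K' ⊕ ipad = 4b 36 36 36; K' ⊕ opad = 21 5c 5c 5c.
m1: inner = H(4b 36 36 36 81 45) = b3; tag = H(21 5c 5c 5c b3) = e8 ← matches
m2: inner = H(4b 36 36 36 6b 48) = a0; tag = H(21 5c 5c 5c a0) = d5
m3: inner = H(4b 36 36 36 76 74) = d7; tag = H(21 5c 5c 5c d7) = 0c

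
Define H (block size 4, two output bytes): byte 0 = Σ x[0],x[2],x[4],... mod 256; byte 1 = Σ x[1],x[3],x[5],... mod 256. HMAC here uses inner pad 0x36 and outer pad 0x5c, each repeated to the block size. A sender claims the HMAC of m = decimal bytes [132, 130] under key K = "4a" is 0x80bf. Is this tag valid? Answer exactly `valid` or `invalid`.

invalid

Key "4a" = 34 61 is 2 bytes ≤ B = 4; zero-pad to 4 bytes: K' = 34 61 00 00.
K' ⊕ ipad = 02 57 36 36; K' ⊕ opad = 68 3d 5c 5c.
Inner hash: even-index sum = 188 mod 256 = 188; odd-index sum = 271 mod 256 = 15 → bc 0f.
Outer hash (recomputed tag): even-index sum = 384 mod 256 = 128; odd-index sum = 168 mod 256 = 168 → 80 a8.
Recomputed tag = 80a8; claimed = 80bf → mismatch.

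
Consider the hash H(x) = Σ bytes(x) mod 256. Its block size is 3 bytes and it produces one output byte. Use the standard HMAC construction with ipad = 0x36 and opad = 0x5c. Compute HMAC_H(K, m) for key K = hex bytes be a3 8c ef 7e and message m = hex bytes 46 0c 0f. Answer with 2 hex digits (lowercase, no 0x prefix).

f7

Key hex bytes be a3 8c ef 7e is 5 bytes > B = 3, so hash it first: H(key) = 5a, then zero-pad to 3 bytes: K' = 5a 00 00.
K' ⊕ ipad = 6c 36 36.  K' ⊕ opad = 06 5c 5c.
Inner input = (K'⊕ipad) ∥ m = 6c 36 36 ∥ 46 0c 0f.
Inner hash: sum = 108+54+54+70+12+15 = 313; mod 256 = 57 → 39.
Outer input = (K'⊕opad) ∥ inner = 06 5c 5c ∥ 39.
Outer hash (tag): sum = 6+92+92+57 = 247 → f7.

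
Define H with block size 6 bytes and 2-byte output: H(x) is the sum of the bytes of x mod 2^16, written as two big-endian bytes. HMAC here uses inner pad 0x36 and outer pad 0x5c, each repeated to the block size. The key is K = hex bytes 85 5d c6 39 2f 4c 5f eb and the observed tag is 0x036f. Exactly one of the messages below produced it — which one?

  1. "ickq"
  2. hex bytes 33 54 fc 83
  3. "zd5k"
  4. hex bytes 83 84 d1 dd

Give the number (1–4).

Key hex bytes 85 5d c6 39 2f 4c 5f eb is 8 bytes > B = 6, so hash it first: H(key) = 03 a6, then zero-pad to 6 bytes: K' = 03 a6 00 00 00 00.
K' ⊕ ipad = 35 90 36 36 36 36; K' ⊕ opad = 5f fa 5c 5c 5c 5c.
m1: inner = H(35 90 36 36 36 36 69 63 6b 71) = 03 45; tag = H(5f fa 5c 5c 5c 5c 03 45) = 0311
m2: inner = H(35 90 36 36 36 36 33 54 fc 83) = 03 a3; tag = H(5f fa 5c 5c 5c 5c 03 a3) = 036f ← matches
m3: inner = H(35 90 36 36 36 36 7a 64 35 6b) = 03 1b; tag = H(5f fa 5c 5c 5c 5c 03 1b) = 02e7
m4: inner = H(35 90 36 36 36 36 83 84 d1 dd) = 04 52; tag = H(5f fa 5c 5c 5c 5c 04 52) = 031f

2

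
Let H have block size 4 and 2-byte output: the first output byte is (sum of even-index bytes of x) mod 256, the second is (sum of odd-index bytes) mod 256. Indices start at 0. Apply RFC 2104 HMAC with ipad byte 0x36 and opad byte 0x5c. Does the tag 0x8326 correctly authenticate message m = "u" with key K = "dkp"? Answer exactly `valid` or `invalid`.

invalid

Key "dkp" = 64 6b 70 is 3 bytes ≤ B = 4; zero-pad to 4 bytes: K' = 64 6b 70 00.
K' ⊕ ipad = 52 5d 46 36; K' ⊕ opad = 38 37 2c 5c.
Inner hash: even-index sum = 269 mod 256 = 13; odd-index sum = 147 mod 256 = 147 → 0d 93.
Outer hash (recomputed tag): even-index sum = 113 mod 256 = 113; odd-index sum = 294 mod 256 = 38 → 71 26.
Recomputed tag = 7126; claimed = 8326 → mismatch.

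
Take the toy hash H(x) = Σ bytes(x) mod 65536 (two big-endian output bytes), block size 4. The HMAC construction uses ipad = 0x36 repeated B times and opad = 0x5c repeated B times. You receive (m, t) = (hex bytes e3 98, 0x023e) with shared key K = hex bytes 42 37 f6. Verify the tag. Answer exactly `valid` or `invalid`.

invalid

Key hex bytes 42 37 f6 is 3 bytes ≤ B = 4; zero-pad to 4 bytes: K' = 42 37 f6 00.
K' ⊕ ipad = 74 01 c0 36; K' ⊕ opad = 1e 6b aa 5c.
Inner hash: sum = 116+1+192+54+227+152 = 742 → 02 e6.
Outer hash (recomputed tag): sum = 30+107+170+92+2+230 = 631 → 02 77.
Recomputed tag = 0277; claimed = 023e → mismatch.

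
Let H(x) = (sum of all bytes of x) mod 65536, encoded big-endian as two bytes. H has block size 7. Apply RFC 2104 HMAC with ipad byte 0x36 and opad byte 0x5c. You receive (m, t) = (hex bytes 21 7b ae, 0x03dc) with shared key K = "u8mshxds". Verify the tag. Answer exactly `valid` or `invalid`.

invalid

Key "u8mshxds" = 75 38 6d 73 68 78 64 73 is 8 bytes > B = 7, so hash it first: H(key) = 03 44, then zero-pad to 7 bytes: K' = 03 44 00 00 00 00 00.
K' ⊕ ipad = 35 72 36 36 36 36 36; K' ⊕ opad = 5f 18 5c 5c 5c 5c 5c.
Inner hash: sum = 53+114+54+54+54+54+54+33+123+174 = 767 → 02 ff.
Outer hash (recomputed tag): sum = 95+24+92+92+92+92+92+2+255 = 836 → 03 44.
Recomputed tag = 0344; claimed = 03dc → mismatch.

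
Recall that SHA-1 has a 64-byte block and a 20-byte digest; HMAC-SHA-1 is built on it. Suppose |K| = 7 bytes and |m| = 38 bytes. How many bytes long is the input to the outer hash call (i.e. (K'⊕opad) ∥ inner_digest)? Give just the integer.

84

Key is 7 ≤ 64 bytes, zero-padded: |K'| = 64.
Outer input = (K'⊕opad) ∥ H(inner) → 64 + 20 = 84 bytes.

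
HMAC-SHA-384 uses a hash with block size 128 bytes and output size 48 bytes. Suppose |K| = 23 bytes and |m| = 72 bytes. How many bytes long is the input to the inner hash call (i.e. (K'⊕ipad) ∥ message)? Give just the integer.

200

Key is 23 ≤ 128 bytes, zero-padded: |K'| = 128.
Inner input = (K'⊕ipad) ∥ m → 128 + 72 = 200 bytes.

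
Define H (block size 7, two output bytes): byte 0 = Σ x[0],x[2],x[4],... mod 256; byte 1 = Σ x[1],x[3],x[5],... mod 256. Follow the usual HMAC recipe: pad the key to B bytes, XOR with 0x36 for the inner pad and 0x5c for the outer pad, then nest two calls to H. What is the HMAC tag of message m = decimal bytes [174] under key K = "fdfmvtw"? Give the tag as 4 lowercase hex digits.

66b2

Key "fdfmvtw" = 66 64 66 6d 76 74 77 is exactly B = 7 bytes: K' = 66 64 66 6d 76 74 77.
K' ⊕ ipad = 50 52 50 5b 40 42 41.  K' ⊕ opad = 3a 38 3a 31 2a 28 2b.
Inner input = (K'⊕ipad) ∥ m = 50 52 50 5b 40 42 41 ∥ ae.
Inner hash: even-index sum = 289 mod 256 = 33; odd-index sum = 413 mod 256 = 157 → 21 9d.
Outer input = (K'⊕opad) ∥ inner = 3a 38 3a 31 2a 28 2b ∥ 21 9d.
Outer hash (tag): even-index sum = 358 mod 256 = 102; odd-index sum = 178 mod 256 = 178 → 66 b2.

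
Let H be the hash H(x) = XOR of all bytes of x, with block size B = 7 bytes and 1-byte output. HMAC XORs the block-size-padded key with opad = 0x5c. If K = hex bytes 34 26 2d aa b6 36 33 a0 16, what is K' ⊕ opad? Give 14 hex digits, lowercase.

Key hex bytes 34 26 2d aa b6 36 33 a0 16 is 9 bytes > B = 7, so hash it first: H(key) = 90, then zero-pad to 7 bytes: K' = 90 00 00 00 00 00 00.
XOR each byte with 0x5c: 90⊕5c=cc, 00⊕5c=5c, 00⊕5c=5c, 00⊕5c=5c, 00⊕5c=5c, 00⊕5c=5c, 00⊕5c=5c.

cc5c5c5c5c5c5c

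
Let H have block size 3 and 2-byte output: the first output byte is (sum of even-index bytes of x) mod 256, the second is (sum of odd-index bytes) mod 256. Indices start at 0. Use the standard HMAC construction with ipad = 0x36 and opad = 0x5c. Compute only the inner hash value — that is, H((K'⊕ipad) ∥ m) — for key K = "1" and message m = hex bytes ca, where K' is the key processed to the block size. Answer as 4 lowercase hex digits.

3d00

Key "1" = 31 is 1 byte ≤ B = 3; zero-pad to 3 bytes: K' = 31 00 00.
K' ⊕ ipad = 07 36 36.
Inner input = 07 36 36 ∥ ca.
Inner hash: even-index sum = 61 mod 256 = 61; odd-index sum = 256 mod 256 = 0 → 3d 00.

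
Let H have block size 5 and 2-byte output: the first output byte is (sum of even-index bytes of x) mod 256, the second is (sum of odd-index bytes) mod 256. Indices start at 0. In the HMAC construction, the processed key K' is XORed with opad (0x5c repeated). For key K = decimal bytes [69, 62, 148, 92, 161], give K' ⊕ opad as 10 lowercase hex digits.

1962c800fd

Key decimal bytes [69, 62, 148, 92, 161] = 45 3e 94 5c a1 is exactly B = 5 bytes: K' = 45 3e 94 5c a1.
XOR each byte with 0x5c: 45⊕5c=19, 3e⊕5c=62, 94⊕5c=c8, 5c⊕5c=00, a1⊕5c=fd.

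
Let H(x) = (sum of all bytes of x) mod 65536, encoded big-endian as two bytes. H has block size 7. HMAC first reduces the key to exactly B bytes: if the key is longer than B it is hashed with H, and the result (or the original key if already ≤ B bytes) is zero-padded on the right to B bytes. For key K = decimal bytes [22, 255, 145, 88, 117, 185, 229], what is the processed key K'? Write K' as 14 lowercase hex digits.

16ff915875b9e5

Key decimal bytes [22, 255, 145, 88, 117, 185, 229] = 16 ff 91 58 75 b9 e5 is exactly B = 7 bytes: K' = 16 ff 91 58 75 b9 e5.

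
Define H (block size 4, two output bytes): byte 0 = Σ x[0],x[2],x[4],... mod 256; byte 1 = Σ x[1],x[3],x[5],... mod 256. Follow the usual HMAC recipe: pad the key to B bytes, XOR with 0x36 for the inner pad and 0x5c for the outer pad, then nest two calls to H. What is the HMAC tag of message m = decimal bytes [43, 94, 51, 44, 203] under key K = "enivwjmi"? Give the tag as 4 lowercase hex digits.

2d88

Key "enivwjmi" = 65 6e 69 76 77 6a 6d 69 is 8 bytes > B = 4, so hash it first: H(key) = b2 b7, then zero-pad to 4 bytes: K' = b2 b7 00 00.
K' ⊕ ipad = 84 81 36 36.  K' ⊕ opad = ee eb 5c 5c.
Inner input = (K'⊕ipad) ∥ m = 84 81 36 36 ∥ 2b 5e 33 2c cb.
Inner hash: even-index sum = 483 mod 256 = 227; odd-index sum = 321 mod 256 = 65 → e3 41.
Outer input = (K'⊕opad) ∥ inner = ee eb 5c 5c ∥ e3 41.
Outer hash (tag): even-index sum = 557 mod 256 = 45; odd-index sum = 392 mod 256 = 136 → 2d 88.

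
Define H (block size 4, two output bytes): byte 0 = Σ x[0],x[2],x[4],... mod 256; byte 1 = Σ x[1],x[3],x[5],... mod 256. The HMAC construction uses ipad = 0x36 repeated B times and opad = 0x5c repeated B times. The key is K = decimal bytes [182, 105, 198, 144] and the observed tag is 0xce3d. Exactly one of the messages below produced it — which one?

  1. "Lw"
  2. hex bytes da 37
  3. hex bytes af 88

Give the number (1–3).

Key decimal bytes [182, 105, 198, 144] = b6 69 c6 90 is exactly B = 4 bytes: K' = b6 69 c6 90.
K' ⊕ ipad = 80 5f f0 a6; K' ⊕ opad = ea 35 9a cc.
m1: inner = H(80 5f f0 a6 4c 77) = bc 7c; tag = H(ea 35 9a cc bc 7c) = 407d
m2: inner = H(80 5f f0 a6 da 37) = 4a 3c; tag = H(ea 35 9a cc 4a 3c) = ce3d ← matches
m3: inner = H(80 5f f0 a6 af 88) = 1f 8d; tag = H(ea 35 9a cc 1f 8d) = a38e

2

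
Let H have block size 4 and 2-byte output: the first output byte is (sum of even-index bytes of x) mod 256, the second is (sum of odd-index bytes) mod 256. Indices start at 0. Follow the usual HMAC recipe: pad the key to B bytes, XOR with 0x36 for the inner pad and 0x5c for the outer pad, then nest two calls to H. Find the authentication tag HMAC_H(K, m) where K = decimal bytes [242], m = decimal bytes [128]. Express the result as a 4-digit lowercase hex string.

8424

Key decimal bytes [242] = f2 is 1 byte ≤ B = 4; zero-pad to 4 bytes: K' = f2 00 00 00.
K' ⊕ ipad = c4 36 36 36.  K' ⊕ opad = ae 5c 5c 5c.
Inner input = (K'⊕ipad) ∥ m = c4 36 36 36 ∥ 80.
Inner hash: even-index sum = 378 mod 256 = 122; odd-index sum = 108 mod 256 = 108 → 7a 6c.
Outer input = (K'⊕opad) ∥ inner = ae 5c 5c 5c ∥ 7a 6c.
Outer hash (tag): even-index sum = 388 mod 256 = 132; odd-index sum = 292 mod 256 = 36 → 84 24.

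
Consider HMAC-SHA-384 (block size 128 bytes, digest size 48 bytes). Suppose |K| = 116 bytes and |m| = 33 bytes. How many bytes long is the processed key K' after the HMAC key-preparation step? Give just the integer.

Key is 116 ≤ 128 bytes, zero-padded: |K'| = 128.

128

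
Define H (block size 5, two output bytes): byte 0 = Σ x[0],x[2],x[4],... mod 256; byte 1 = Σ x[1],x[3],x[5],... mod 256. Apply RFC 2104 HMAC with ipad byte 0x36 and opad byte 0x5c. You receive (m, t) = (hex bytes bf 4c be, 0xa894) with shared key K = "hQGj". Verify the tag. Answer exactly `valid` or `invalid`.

invalid

Key "hQGj" = 68 51 47 6a is 4 bytes ≤ B = 5; zero-pad to 5 bytes: K' = 68 51 47 6a 00.
K' ⊕ ipad = 5e 67 71 5c 36; K' ⊕ opad = 34 0d 1b 36 5c.
Inner hash: even-index sum = 337 mod 256 = 81; odd-index sum = 576 mod 256 = 64 → 51 40.
Outer hash (recomputed tag): even-index sum = 235 mod 256 = 235; odd-index sum = 148 mod 256 = 148 → eb 94.
Recomputed tag = eb94; claimed = a894 → mismatch.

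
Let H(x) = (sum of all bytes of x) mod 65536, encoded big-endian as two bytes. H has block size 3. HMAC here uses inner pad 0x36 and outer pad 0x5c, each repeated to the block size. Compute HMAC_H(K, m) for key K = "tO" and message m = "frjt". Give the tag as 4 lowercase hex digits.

Key "tO" = 74 4f is 2 bytes ≤ B = 3; zero-pad to 3 bytes: K' = 74 4f 00.
K' ⊕ ipad = 42 79 36.  K' ⊕ opad = 28 13 5c.
Inner input = (K'⊕ipad) ∥ m = 42 79 36 ∥ 66 72 6a 74.
Inner hash: sum = 66+121+54+102+114+106+116 = 679 → 02 a7.
Outer input = (K'⊕opad) ∥ inner = 28 13 5c ∥ 02 a7.
Outer hash (tag): sum = 40+19+92+2+167 = 320 → 01 40.

0140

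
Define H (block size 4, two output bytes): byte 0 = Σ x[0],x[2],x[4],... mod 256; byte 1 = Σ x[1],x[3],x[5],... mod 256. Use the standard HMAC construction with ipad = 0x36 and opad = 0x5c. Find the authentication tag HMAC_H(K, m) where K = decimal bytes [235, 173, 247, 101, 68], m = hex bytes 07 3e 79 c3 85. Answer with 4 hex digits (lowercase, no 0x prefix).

Key decimal bytes [235, 173, 247, 101, 68] = eb ad f7 65 44 is 5 bytes > B = 4, so hash it first: H(key) = 26 12, then zero-pad to 4 bytes: K' = 26 12 00 00.
K' ⊕ ipad = 10 24 36 36.  K' ⊕ opad = 7a 4e 5c 5c.
Inner input = (K'⊕ipad) ∥ m = 10 24 36 36 ∥ 07 3e 79 c3 85.
Inner hash: even-index sum = 331 mod 256 = 75; odd-index sum = 347 mod 256 = 91 → 4b 5b.
Outer input = (K'⊕opad) ∥ inner = 7a 4e 5c 5c ∥ 4b 5b.
Outer hash (tag): even-index sum = 289 mod 256 = 33; odd-index sum = 261 mod 256 = 5 → 21 05.

2105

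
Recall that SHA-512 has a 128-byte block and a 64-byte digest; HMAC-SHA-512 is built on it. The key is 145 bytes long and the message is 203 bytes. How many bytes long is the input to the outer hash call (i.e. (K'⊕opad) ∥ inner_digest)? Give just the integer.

192

Key is 145 > 128 bytes, so it is hashed to 64 bytes then zero-padded to 128: |K'| = 128.
Outer input = (K'⊕opad) ∥ H(inner) → 128 + 64 = 192 bytes.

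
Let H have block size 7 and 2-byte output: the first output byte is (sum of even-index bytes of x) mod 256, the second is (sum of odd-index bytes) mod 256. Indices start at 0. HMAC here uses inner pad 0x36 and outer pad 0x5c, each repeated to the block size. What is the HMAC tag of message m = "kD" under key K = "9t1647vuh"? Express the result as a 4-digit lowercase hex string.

6bf2

Key "9t1647vuh" = 39 74 31 36 34 37 76 75 68 is 9 bytes > B = 7, so hash it first: H(key) = 7c 56, then zero-pad to 7 bytes: K' = 7c 56 00 00 00 00 00.
K' ⊕ ipad = 4a 60 36 36 36 36 36.  K' ⊕ opad = 20 0a 5c 5c 5c 5c 5c.
Inner input = (K'⊕ipad) ∥ m = 4a 60 36 36 36 36 36 ∥ 6b 44.
Inner hash: even-index sum = 304 mod 256 = 48; odd-index sum = 311 mod 256 = 55 → 30 37.
Outer input = (K'⊕opad) ∥ inner = 20 0a 5c 5c 5c 5c 5c ∥ 30 37.
Outer hash (tag): even-index sum = 363 mod 256 = 107; odd-index sum = 242 mod 256 = 242 → 6b f2.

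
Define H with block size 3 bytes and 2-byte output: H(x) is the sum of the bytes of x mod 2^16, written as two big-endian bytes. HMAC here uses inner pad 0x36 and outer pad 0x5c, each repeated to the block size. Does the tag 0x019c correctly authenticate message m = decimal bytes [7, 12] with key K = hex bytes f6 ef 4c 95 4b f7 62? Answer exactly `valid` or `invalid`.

invalid

Key hex bytes f6 ef 4c 95 4b f7 62 is 7 bytes > B = 3, so hash it first: H(key) = 04 6a, then zero-pad to 3 bytes: K' = 04 6a 00.
K' ⊕ ipad = 32 5c 36; K' ⊕ opad = 58 36 5c.
Inner hash: sum = 50+92+54+7+12 = 215 → 00 d7.
Outer hash (recomputed tag): sum = 88+54+92+0+215 = 449 → 01 c1.
Recomputed tag = 01c1; claimed = 019c → mismatch.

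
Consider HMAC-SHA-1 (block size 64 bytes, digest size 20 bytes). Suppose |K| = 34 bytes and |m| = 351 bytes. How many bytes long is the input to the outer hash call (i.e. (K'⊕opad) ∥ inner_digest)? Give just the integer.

Key is 34 ≤ 64 bytes, zero-padded: |K'| = 64.
Outer input = (K'⊕opad) ∥ H(inner) → 64 + 20 = 84 bytes.

84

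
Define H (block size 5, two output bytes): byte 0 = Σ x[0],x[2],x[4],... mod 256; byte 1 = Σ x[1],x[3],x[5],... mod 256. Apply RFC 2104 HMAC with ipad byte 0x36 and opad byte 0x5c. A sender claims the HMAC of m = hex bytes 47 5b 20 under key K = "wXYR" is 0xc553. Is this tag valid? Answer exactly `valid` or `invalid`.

Key "wXYR" = 77 58 59 52 is 4 bytes ≤ B = 5; zero-pad to 5 bytes: K' = 77 58 59 52 00.
K' ⊕ ipad = 41 6e 6f 64 36; K' ⊕ opad = 2b 04 05 0e 5c.
Inner hash: even-index sum = 321 mod 256 = 65; odd-index sum = 313 mod 256 = 57 → 41 39.
Outer hash (recomputed tag): even-index sum = 197 mod 256 = 197; odd-index sum = 83 mod 256 = 83 → c5 53.
Recomputed tag = c553; claimed = c553 → match.

valid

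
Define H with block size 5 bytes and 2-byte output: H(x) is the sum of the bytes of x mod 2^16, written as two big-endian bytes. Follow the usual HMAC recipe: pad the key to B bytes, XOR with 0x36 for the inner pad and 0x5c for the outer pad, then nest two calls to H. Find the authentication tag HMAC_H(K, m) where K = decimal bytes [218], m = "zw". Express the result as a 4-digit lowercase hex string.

02ad

Key decimal bytes [218] = da is 1 byte ≤ B = 5; zero-pad to 5 bytes: K' = da 00 00 00 00.
K' ⊕ ipad = ec 36 36 36 36.  K' ⊕ opad = 86 5c 5c 5c 5c.
Inner input = (K'⊕ipad) ∥ m = ec 36 36 36 36 ∥ 7a 77.
Inner hash: sum = 236+54+54+54+54+122+119 = 693 → 02 b5.
Outer input = (K'⊕opad) ∥ inner = 86 5c 5c 5c 5c ∥ 02 b5.
Outer hash (tag): sum = 134+92+92+92+92+2+181 = 685 → 02 ad.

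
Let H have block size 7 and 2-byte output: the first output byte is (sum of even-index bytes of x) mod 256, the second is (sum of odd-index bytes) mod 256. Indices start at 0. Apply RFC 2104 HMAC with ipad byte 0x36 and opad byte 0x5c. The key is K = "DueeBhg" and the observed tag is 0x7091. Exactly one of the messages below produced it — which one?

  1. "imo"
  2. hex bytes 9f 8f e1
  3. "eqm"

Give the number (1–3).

Key "DueeBhg" = 44 75 65 65 42 68 67 is exactly B = 7 bytes: K' = 44 75 65 65 42 68 67.
K' ⊕ ipad = 72 43 53 53 74 5e 51; K' ⊕ opad = 18 29 39 39 1e 34 3b.
m1: inner = H(72 43 53 53 74 5e 51 69 6d 6f) = f7 cc; tag = H(18 29 39 39 1e 34 3b f7 cc) = 768d
m2: inner = H(72 43 53 53 74 5e 51 9f 8f e1) = 19 74; tag = H(18 29 39 39 1e 34 3b 19 74) = 1eaf
m3: inner = H(72 43 53 53 74 5e 51 65 71 6d) = fb c6; tag = H(18 29 39 39 1e 34 3b fb c6) = 7091 ← matches

3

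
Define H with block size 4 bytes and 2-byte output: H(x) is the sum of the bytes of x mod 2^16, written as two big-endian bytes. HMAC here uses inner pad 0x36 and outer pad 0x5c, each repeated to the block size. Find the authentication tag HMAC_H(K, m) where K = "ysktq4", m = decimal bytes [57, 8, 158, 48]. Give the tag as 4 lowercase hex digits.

Key "ysktq4" = 79 73 6b 74 71 34 is 6 bytes > B = 4, so hash it first: H(key) = 02 70, then zero-pad to 4 bytes: K' = 02 70 00 00.
K' ⊕ ipad = 34 46 36 36.  K' ⊕ opad = 5e 2c 5c 5c.
Inner input = (K'⊕ipad) ∥ m = 34 46 36 36 ∥ 39 08 9e 30.
Inner hash: sum = 52+70+54+54+57+8+158+48 = 501 → 01 f5.
Outer input = (K'⊕opad) ∥ inner = 5e 2c 5c 5c ∥ 01 f5.
Outer hash (tag): sum = 94+44+92+92+1+245 = 568 → 02 38.

0238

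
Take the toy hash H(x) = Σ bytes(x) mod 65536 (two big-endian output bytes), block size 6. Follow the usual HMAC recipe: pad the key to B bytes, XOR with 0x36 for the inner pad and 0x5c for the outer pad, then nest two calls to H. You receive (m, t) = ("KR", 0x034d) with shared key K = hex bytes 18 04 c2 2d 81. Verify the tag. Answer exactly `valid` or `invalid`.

Key hex bytes 18 04 c2 2d 81 is 5 bytes ≤ B = 6; zero-pad to 6 bytes: K' = 18 04 c2 2d 81 00.
K' ⊕ ipad = 2e 32 f4 1b b7 36; K' ⊕ opad = 44 58 9e 71 dd 5c.
Inner hash: sum = 46+50+244+27+183+54+75+82 = 761 → 02 f9.
Outer hash (recomputed tag): sum = 68+88+158+113+221+92+2+249 = 991 → 03 df.
Recomputed tag = 03df; claimed = 034d → mismatch.

invalid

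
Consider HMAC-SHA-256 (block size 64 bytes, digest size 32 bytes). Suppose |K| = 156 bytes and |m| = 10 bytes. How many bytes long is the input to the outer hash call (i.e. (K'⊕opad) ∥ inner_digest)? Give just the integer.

96

Key is 156 > 64 bytes, so it is hashed to 32 bytes then zero-padded to 64: |K'| = 64.
Outer input = (K'⊕opad) ∥ H(inner) → 64 + 32 = 96 bytes.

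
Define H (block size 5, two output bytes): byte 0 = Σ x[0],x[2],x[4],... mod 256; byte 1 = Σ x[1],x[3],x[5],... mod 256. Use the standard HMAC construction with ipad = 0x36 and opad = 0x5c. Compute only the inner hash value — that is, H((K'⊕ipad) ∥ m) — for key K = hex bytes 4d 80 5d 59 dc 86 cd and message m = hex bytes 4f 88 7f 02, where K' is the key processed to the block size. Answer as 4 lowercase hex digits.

5b6d

Key hex bytes 4d 80 5d 59 dc 86 cd is 7 bytes > B = 5, so hash it first: H(key) = 53 5f, then zero-pad to 5 bytes: K' = 53 5f 00 00 00.
K' ⊕ ipad = 65 69 36 36 36.
Inner input = 65 69 36 36 36 ∥ 4f 88 7f 02.
Inner hash: even-index sum = 347 mod 256 = 91; odd-index sum = 365 mod 256 = 109 → 5b 6d.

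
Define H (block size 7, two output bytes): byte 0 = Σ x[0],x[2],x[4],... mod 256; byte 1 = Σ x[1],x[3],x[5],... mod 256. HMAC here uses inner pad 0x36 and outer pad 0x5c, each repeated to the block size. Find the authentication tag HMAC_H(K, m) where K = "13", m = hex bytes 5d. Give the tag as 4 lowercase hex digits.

4fd0

Key "13" = 31 33 is 2 bytes ≤ B = 7; zero-pad to 7 bytes: K' = 31 33 00 00 00 00 00.
K' ⊕ ipad = 07 05 36 36 36 36 36.  K' ⊕ opad = 6d 6f 5c 5c 5c 5c 5c.
Inner input = (K'⊕ipad) ∥ m = 07 05 36 36 36 36 36 ∥ 5d.
Inner hash: even-index sum = 169 mod 256 = 169; odd-index sum = 206 mod 256 = 206 → a9 ce.
Outer input = (K'⊕opad) ∥ inner = 6d 6f 5c 5c 5c 5c 5c ∥ a9 ce.
Outer hash (tag): even-index sum = 591 mod 256 = 79; odd-index sum = 464 mod 256 = 208 → 4f d0.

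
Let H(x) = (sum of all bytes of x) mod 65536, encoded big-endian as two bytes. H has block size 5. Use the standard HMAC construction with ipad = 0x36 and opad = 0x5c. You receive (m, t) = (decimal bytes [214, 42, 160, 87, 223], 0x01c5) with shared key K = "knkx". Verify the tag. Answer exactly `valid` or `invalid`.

invalid

Key "knkx" = 6b 6e 6b 78 is 4 bytes ≤ B = 5; zero-pad to 5 bytes: K' = 6b 6e 6b 78 00.
K' ⊕ ipad = 5d 58 5d 4e 36; K' ⊕ opad = 37 32 37 24 5c.
Inner hash: sum = 93+88+93+78+54+214+42+160+87+223 = 1132 → 04 6c.
Outer hash (recomputed tag): sum = 55+50+55+36+92+4+108 = 400 → 01 90.
Recomputed tag = 0190; claimed = 01c5 → mismatch.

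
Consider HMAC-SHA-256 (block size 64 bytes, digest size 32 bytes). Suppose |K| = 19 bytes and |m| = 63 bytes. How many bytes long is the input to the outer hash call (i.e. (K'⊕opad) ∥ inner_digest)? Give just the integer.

96

Key is 19 ≤ 64 bytes, zero-padded: |K'| = 64.
Outer input = (K'⊕opad) ∥ H(inner) → 64 + 32 = 96 bytes.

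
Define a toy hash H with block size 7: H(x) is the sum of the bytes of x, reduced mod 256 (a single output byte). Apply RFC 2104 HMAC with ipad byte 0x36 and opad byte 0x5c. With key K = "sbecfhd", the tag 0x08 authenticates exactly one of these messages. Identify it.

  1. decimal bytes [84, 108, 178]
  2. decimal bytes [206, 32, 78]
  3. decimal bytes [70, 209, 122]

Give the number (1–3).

Key "sbecfhd" = 73 62 65 63 66 68 64 is exactly B = 7 bytes: K' = 73 62 65 63 66 68 64.
K' ⊕ ipad = 45 54 53 55 50 5e 52; K' ⊕ opad = 2f 3e 39 3f 3a 34 38.
m1: inner = H(45 54 53 55 50 5e 52 54 6c b2) = b3; tag = H(2f 3e 39 3f 3a 34 38 b3) = 3e
m2: inner = H(45 54 53 55 50 5e 52 ce 20 4e) = 7d; tag = H(2f 3e 39 3f 3a 34 38 7d) = 08 ← matches
m3: inner = H(45 54 53 55 50 5e 52 46 d1 7a) = d2; tag = H(2f 3e 39 3f 3a 34 38 d2) = 5d

2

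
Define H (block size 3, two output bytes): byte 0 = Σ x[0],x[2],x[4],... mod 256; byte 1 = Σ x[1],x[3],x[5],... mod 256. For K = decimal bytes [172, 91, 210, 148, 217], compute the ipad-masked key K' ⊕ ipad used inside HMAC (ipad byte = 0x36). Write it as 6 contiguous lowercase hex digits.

61d936

Key decimal bytes [172, 91, 210, 148, 217] = ac 5b d2 94 d9 is 5 bytes > B = 3, so hash it first: H(key) = 57 ef, then zero-pad to 3 bytes: K' = 57 ef 00.
XOR each byte with 0x36: 57⊕36=61, ef⊕36=d9, 00⊕36=36.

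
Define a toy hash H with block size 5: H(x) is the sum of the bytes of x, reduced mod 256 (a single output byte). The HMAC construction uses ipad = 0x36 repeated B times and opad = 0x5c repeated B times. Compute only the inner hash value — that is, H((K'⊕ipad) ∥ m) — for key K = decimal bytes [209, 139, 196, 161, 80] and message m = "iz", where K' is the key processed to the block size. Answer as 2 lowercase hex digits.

76

Key decimal bytes [209, 139, 196, 161, 80] = d1 8b c4 a1 50 is exactly B = 5 bytes: K' = d1 8b c4 a1 50.
K' ⊕ ipad = e7 bd f2 97 66.
Inner input = e7 bd f2 97 66 ∥ 69 7a.
Inner hash: sum = 231+189+242+151+102+105+122 = 1142; mod 256 = 118 → 76.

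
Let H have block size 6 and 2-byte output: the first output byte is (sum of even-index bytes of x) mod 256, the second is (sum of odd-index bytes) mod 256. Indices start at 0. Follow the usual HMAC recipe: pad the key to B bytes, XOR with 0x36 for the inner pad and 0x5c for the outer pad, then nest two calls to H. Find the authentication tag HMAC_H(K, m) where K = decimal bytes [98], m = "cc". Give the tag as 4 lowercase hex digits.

Key decimal bytes [98] = 62 is 1 byte ≤ B = 6; zero-pad to 6 bytes: K' = 62 00 00 00 00 00.
K' ⊕ ipad = 54 36 36 36 36 36.  K' ⊕ opad = 3e 5c 5c 5c 5c 5c.
Inner input = (K'⊕ipad) ∥ m = 54 36 36 36 36 36 ∥ 63 63.
Inner hash: even-index sum = 291 mod 256 = 35; odd-index sum = 261 mod 256 = 5 → 23 05.
Outer input = (K'⊕opad) ∥ inner = 3e 5c 5c 5c 5c 5c ∥ 23 05.
Outer hash (tag): even-index sum = 281 mod 256 = 25; odd-index sum = 281 mod 256 = 25 → 19 19.

1919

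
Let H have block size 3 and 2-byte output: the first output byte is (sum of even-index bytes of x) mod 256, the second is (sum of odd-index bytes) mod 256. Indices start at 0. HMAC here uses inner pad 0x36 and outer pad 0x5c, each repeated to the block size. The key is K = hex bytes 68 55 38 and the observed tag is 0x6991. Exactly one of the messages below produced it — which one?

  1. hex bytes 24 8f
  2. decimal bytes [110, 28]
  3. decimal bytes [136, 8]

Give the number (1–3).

2

Key hex bytes 68 55 38 is exactly B = 3 bytes: K' = 68 55 38.
K' ⊕ ipad = 5e 63 0e; K' ⊕ opad = 34 09 64.
m1: inner = H(5e 63 0e 24 8f) = fb 87; tag = H(34 09 64 fb 87) = 1f04
m2: inner = H(5e 63 0e 6e 1c) = 88 d1; tag = H(34 09 64 88 d1) = 6991 ← matches
m3: inner = H(5e 63 0e 88 08) = 74 eb; tag = H(34 09 64 74 eb) = 837d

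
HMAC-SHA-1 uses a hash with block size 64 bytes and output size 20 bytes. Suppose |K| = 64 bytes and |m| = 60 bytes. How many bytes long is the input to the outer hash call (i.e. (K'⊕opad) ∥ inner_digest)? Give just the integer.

84

Key is 64 ≤ 64 bytes, zero-padded: |K'| = 64.
Outer input = (K'⊕opad) ∥ H(inner) → 64 + 20 = 84 bytes.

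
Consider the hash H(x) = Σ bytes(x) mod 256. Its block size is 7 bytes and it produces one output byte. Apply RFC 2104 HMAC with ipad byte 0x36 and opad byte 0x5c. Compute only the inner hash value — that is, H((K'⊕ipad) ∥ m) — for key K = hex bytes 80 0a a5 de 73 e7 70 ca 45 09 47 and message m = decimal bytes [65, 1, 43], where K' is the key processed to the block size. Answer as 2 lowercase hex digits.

Key hex bytes 80 0a a5 de 73 e7 70 ca 45 09 47 is 11 bytes > B = 7, so hash it first: H(key) = 36, then zero-pad to 7 bytes: K' = 36 00 00 00 00 00 00.
K' ⊕ ipad = 00 36 36 36 36 36 36.
Inner input = 00 36 36 36 36 36 36 ∥ 41 01 2b.
Inner hash: sum = 0+54+54+54+54+54+54+65+1+43 = 433; mod 256 = 177 → b1.

b1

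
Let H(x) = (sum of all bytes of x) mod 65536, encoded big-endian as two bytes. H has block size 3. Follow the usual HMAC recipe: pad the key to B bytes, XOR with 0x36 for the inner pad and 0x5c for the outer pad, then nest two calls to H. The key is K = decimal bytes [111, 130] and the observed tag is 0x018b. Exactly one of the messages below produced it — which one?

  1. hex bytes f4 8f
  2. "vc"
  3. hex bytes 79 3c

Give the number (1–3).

2

Key decimal bytes [111, 130] = 6f 82 is 2 bytes ≤ B = 3; zero-pad to 3 bytes: K' = 6f 82 00.
K' ⊕ ipad = 59 b4 36; K' ⊕ opad = 33 de 5c.
m1: inner = H(59 b4 36 f4 8f) = 02 c6; tag = H(33 de 5c 02 c6) = 0235
m2: inner = H(59 b4 36 76 63) = 02 1c; tag = H(33 de 5c 02 1c) = 018b ← matches
m3: inner = H(59 b4 36 79 3c) = 01 f8; tag = H(33 de 5c 01 f8) = 0266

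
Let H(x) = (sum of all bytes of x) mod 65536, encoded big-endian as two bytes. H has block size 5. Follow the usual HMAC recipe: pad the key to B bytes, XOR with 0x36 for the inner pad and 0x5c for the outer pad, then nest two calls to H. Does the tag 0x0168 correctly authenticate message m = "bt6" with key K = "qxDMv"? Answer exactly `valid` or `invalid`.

Key "qxDMv" = 71 78 44 4d 76 is exactly B = 5 bytes: K' = 71 78 44 4d 76.
K' ⊕ ipad = 47 4e 72 7b 40; K' ⊕ opad = 2d 24 18 11 2a.
Inner hash: sum = 71+78+114+123+64+98+116+54 = 718 → 02 ce.
Outer hash (recomputed tag): sum = 45+36+24+17+42+2+206 = 372 → 01 74.
Recomputed tag = 0174; claimed = 0168 → mismatch.

invalid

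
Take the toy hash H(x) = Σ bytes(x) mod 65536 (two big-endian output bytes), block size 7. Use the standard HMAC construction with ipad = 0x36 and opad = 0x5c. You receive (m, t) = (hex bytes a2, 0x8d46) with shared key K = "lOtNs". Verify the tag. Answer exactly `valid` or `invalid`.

invalid

Key "lOtNs" = 6c 4f 74 4e 73 is 5 bytes ≤ B = 7; zero-pad to 7 bytes: K' = 6c 4f 74 4e 73 00 00.
K' ⊕ ipad = 5a 79 42 78 45 36 36; K' ⊕ opad = 30 13 28 12 2f 5c 5c.
Inner hash: sum = 90+121+66+120+69+54+54+162 = 736 → 02 e0.
Outer hash (recomputed tag): sum = 48+19+40+18+47+92+92+2+224 = 582 → 02 46.
Recomputed tag = 0246; claimed = 8d46 → mismatch.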